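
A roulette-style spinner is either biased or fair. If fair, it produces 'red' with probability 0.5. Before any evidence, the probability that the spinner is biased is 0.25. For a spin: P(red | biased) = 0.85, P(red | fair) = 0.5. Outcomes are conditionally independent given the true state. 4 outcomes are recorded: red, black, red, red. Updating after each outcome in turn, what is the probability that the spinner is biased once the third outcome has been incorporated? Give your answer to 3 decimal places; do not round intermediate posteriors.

After 'red': P(biased) = 0.85·0.2500 / (0.85·0.2500 + 0.5·0.7500) ≈ 0.3617
After 'black': P(biased) = 0.15·0.3617 / (0.15·0.3617 + 0.5·0.6383) ≈ 0.1453
After 'red': P(biased) = 0.85·0.1453 / (0.85·0.1453 + 0.5·0.8547) ≈ 0.2242

0.224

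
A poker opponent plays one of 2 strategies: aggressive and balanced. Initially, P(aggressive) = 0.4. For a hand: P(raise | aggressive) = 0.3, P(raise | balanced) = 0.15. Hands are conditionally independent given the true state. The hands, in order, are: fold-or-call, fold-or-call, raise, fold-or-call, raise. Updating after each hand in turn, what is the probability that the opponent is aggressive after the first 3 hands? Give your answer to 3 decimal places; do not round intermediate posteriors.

0.475

Each posterior becomes the prior for the next update.
After 'fold-or-call': P(aggressive) = 0.7·0.4000 / (0.7·0.4000 + 0.85·0.6000) ≈ 0.3544
After 'fold-or-call': P(aggressive) = 0.7·0.3544 / (0.7·0.3544 + 0.85·0.6456) ≈ 0.3114
After 'raise': P(aggressive) = 0.3·0.3114 / (0.3·0.3114 + 0.15·0.6886) ≈ 0.4749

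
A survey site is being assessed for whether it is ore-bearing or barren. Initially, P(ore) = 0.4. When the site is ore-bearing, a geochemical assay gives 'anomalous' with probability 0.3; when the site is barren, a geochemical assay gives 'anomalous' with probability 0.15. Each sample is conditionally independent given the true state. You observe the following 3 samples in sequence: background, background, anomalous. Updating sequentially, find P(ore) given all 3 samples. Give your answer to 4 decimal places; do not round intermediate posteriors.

After 'background': P(ore) = 0.7·0.4000 / (0.7·0.4000 + 0.85·0.6000) ≈ 0.3544
After 'background': P(ore) = 0.7·0.3544 / (0.7·0.3544 + 0.85·0.6456) ≈ 0.3114
After 'anomalous': P(ore) = 0.3·0.3114 / (0.3·0.3114 + 0.15·0.6886) ≈ 0.4749

0.4749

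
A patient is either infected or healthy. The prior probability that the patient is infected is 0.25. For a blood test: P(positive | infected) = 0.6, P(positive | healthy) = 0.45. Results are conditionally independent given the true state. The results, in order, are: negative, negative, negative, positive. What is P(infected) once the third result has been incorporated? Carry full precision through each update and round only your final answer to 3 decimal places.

After 'negative': P(infected) = 0.4·0.2500 / (0.4·0.2500 + 0.55·0.7500) ≈ 0.1951
After 'negative': P(infected) = 0.4·0.1951 / (0.4·0.1951 + 0.55·0.8049) ≈ 0.1499
After 'negative': P(infected) = 0.4·0.1499 / (0.4·0.1499 + 0.55·0.8501) ≈ 0.1137

0.114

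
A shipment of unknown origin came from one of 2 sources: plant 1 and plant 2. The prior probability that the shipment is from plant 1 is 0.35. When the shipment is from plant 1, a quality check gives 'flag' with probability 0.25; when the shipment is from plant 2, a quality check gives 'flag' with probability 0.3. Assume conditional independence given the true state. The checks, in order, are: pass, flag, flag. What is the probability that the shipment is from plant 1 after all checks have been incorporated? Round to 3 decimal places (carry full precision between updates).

After 'pass': P(plant 1) = 0.75·0.3500 / (0.75·0.3500 + 0.7·0.6500) ≈ 0.3659
After 'flag': P(plant 1) = 0.25·0.3659 / (0.25·0.3659 + 0.3·0.6341) ≈ 0.3247
After 'flag': P(plant 1) = 0.25·0.3247 / (0.25·0.3247 + 0.3·0.6753) ≈ 0.2860

0.286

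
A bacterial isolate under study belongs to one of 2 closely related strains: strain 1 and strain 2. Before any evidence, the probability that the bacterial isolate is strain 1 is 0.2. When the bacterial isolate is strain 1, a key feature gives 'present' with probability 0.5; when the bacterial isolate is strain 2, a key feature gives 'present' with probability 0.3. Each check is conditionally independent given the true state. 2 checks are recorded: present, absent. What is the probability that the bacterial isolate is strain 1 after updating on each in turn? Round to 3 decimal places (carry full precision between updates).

After 'present': P(strain 1) = 0.5·0.2000 / (0.5·0.2000 + 0.3·0.8000) ≈ 0.2941
After 'absent': P(strain 1) = 0.5·0.2941 / (0.5·0.2941 + 0.7·0.7059) ≈ 0.2294

0.229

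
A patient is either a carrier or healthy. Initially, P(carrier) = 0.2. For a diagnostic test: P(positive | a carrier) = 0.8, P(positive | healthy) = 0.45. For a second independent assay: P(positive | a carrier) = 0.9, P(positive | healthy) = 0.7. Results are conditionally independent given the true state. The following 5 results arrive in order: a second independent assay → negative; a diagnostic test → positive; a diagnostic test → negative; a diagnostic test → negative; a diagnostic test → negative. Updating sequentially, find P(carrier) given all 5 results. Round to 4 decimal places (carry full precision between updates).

After a second independent assay='negative': P(carrier) = 0.1·0.2000 / (0.1·0.2000 + 0.3·0.8000) ≈ 0.0769
After a diagnostic test='positive': P(carrier) = 0.8·0.0769 / (0.8·0.0769 + 0.45·0.9231) ≈ 0.1290
After a diagnostic test='negative': P(carrier) = 0.2·0.1290 / (0.2·0.1290 + 0.55·0.8710) ≈ 0.0511
After a diagnostic test='negative': P(carrier) = 0.2·0.0511 / (0.2·0.0511 + 0.55·0.9489) ≈ 0.0192
After a diagnostic test='negative': P(carrier) = 0.2·0.0192 / (0.2·0.0192 + 0.55·0.9808) ≈ 0.0071

0.0071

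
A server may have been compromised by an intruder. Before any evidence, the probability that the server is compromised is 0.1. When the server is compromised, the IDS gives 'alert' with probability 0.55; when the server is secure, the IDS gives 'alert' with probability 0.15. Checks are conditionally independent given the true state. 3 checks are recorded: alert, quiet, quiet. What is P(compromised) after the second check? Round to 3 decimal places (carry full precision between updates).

Each posterior becomes the prior for the next update.
After 'alert': P(compromised) = 0.55·0.1000 / (0.55·0.1000 + 0.15·0.9000) ≈ 0.2895
After 'quiet': P(compromised) = 0.45·0.2895 / (0.45·0.2895 + 0.85·0.7105) ≈ 0.1774

0.177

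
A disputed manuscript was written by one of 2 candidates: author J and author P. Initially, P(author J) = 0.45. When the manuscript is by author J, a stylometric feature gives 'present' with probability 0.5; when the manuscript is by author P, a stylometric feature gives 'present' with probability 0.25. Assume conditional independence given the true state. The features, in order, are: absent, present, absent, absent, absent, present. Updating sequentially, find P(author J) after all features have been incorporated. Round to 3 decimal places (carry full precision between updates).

0.393

After 'absent': P(author J) = 0.5·0.4500 / (0.5·0.4500 + 0.75·0.5500) ≈ 0.3529
After 'present': P(author J) = 0.5·0.3529 / (0.5·0.3529 + 0.25·0.6471) ≈ 0.5217
After 'absent': P(author J) = 0.5·0.5217 / (0.5·0.5217 + 0.75·0.4783) ≈ 0.4211
After 'absent': P(author J) = 0.5·0.4211 / (0.5·0.4211 + 0.75·0.5789) ≈ 0.3265
After 'absent': P(author J) = 0.5·0.3265 / (0.5·0.3265 + 0.75·0.6735) ≈ 0.2443
After 'present': P(author J) = 0.5·0.2443 / (0.5·0.2443 + 0.25·0.7557) ≈ 0.3926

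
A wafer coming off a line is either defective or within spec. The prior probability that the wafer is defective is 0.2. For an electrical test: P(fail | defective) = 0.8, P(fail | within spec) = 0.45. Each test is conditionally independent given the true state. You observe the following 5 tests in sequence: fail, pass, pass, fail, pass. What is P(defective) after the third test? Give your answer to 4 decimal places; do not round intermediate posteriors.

0.0555

Each posterior becomes the prior for the next update.
After 'fail': P(defective) = 0.8·0.2000 / (0.8·0.2000 + 0.45·0.8000) ≈ 0.3077
After 'pass': P(defective) = 0.2·0.3077 / (0.2·0.3077 + 0.55·0.6923) ≈ 0.1391
After 'pass': P(defective) = 0.2·0.1391 / (0.2·0.1391 + 0.55·0.8609) ≈ 0.0555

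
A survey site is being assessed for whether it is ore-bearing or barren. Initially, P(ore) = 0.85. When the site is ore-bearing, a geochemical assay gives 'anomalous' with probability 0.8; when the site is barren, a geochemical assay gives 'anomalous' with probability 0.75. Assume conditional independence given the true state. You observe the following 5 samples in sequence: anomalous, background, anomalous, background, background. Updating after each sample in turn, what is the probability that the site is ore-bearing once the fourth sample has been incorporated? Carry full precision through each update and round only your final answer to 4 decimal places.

Apply Bayes' rule sequentially, carrying P(ore) forward.
After 'anomalous': P(ore) = 0.8·0.8500 / (0.8·0.8500 + 0.75·0.1500) ≈ 0.8580
After 'background': P(ore) = 0.2·0.8580 / (0.2·0.8580 + 0.25·0.1420) ≈ 0.8286
After 'anomalous': P(ore) = 0.8·0.8286 / (0.8·0.8286 + 0.75·0.1714) ≈ 0.8376
After 'background': P(ore) = 0.2·0.8376 / (0.2·0.8376 + 0.25·0.1624) ≈ 0.8049

0.8049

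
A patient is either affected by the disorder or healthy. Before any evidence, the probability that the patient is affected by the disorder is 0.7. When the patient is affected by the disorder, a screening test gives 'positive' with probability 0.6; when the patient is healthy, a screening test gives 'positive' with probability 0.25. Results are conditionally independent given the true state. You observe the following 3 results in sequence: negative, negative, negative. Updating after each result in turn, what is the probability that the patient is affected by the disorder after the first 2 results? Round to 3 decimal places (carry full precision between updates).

Apply Bayes' rule sequentially, carrying P(affected) forward.
After 'negative': P(affected) = 0.4·0.7000 / (0.4·0.7000 + 0.75·0.3000) ≈ 0.5545
After 'negative': P(affected) = 0.4·0.5545 / (0.4·0.5545 + 0.75·0.4455) ≈ 0.3989

0.399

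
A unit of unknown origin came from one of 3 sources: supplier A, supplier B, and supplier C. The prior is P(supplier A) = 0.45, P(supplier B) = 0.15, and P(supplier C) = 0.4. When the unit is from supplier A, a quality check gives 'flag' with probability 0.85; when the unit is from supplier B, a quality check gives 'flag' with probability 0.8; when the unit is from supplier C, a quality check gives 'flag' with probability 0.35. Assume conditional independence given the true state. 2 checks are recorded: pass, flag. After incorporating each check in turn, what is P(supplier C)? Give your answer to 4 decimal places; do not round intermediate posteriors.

After 'pass': normaliser = 0.15·0.4500 + 0.2·0.1500 + 0.65·0.4000; P(supplier A) ≈ 0.1888, P(supplier B) ≈ 0.0839, P(supplier C) ≈ 0.7273
After 'flag': normaliser = 0.85·0.1888 + 0.8·0.0839 + 0.35·0.7273; P(supplier A) ≈ 0.3328, P(supplier B) ≈ 0.1392, P(supplier C) ≈ 0.5279

0.5279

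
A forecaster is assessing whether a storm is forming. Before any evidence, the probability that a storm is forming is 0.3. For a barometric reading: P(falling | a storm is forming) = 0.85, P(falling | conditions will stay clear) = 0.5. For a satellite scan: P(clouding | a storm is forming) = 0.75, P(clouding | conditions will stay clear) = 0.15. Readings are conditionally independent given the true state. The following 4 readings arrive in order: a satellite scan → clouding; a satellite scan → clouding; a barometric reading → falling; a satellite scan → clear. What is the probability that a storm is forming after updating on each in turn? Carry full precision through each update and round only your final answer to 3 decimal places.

0.843

After a satellite scan='clouding': P(storm) = 0.75·0.3000 / (0.75·0.3000 + 0.15·0.7000) ≈ 0.6818
After a satellite scan='clouding': P(storm) = 0.75·0.6818 / (0.75·0.6818 + 0.15·0.3182) ≈ 0.9146
After a barometric reading='falling': P(storm) = 0.85·0.9146 / (0.85·0.9146 + 0.5·0.0854) ≈ 0.9480
After a satellite scan='clear': P(storm) = 0.25·0.9480 / (0.25·0.9480 + 0.85·0.0520) ≈ 0.8427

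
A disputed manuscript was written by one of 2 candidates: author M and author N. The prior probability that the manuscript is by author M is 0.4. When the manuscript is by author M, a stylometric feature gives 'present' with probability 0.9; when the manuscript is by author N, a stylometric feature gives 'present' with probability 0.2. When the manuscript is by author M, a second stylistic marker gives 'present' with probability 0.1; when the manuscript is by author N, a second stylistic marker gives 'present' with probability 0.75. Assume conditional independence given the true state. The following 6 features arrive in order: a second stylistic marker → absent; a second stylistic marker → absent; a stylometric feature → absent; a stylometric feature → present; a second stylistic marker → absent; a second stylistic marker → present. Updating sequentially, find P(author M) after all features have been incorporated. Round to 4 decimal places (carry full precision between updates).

After a second stylistic marker='absent': P(author M) = 0.9·0.4000 / (0.9·0.4000 + 0.25·0.6000) ≈ 0.7059
After a second stylistic marker='absent': P(author M) = 0.9·0.7059 / (0.9·0.7059 + 0.25·0.2941) ≈ 0.8963
After a stylometric feature='absent': P(author M) = 0.1·0.8963 / (0.1·0.8963 + 0.8·0.1037) ≈ 0.5192
After a stylometric feature='present': P(author M) = 0.9·0.5192 / (0.9·0.5192 + 0.2·0.4808) ≈ 0.8294
After a second stylistic marker='absent': P(author M) = 0.9·0.8294 / (0.9·0.8294 + 0.25·0.1706) ≈ 0.9459
After a second stylistic marker='present': P(author M) = 0.1·0.9459 / (0.1·0.9459 + 0.75·0.0541) ≈ 0.7000

0.7000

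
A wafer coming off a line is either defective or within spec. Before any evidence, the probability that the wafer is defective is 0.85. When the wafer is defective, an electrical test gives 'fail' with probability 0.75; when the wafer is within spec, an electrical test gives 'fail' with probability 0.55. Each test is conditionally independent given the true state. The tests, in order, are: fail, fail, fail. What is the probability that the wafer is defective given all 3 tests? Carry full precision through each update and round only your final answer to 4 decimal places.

Each posterior becomes the prior for the next update.
After 'fail': P(defective) = 0.75·0.8500 / (0.75·0.8500 + 0.55·0.1500) ≈ 0.8854
After 'fail': P(defective) = 0.75·0.8854 / (0.75·0.8854 + 0.55·0.1146) ≈ 0.9133
After 'fail': P(defective) = 0.75·0.9133 / (0.75·0.9133 + 0.55·0.0867) ≈ 0.9349

0.9349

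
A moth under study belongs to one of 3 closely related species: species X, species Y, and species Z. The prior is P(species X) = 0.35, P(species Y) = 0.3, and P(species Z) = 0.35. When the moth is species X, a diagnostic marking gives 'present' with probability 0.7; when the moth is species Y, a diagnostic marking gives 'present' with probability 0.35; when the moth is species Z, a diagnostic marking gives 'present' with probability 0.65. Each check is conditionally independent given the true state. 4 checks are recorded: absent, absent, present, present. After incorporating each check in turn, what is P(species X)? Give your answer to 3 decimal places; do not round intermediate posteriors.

0.315

After 'absent': normaliser = 0.3·0.3500 + 0.65·0.3000 + 0.35·0.3500; P(species X) ≈ 0.2485, P(species Y) ≈ 0.4615, P(species Z) ≈ 0.2899
After 'absent': normaliser = 0.3·0.2485 + 0.65·0.4615 + 0.35·0.2899; P(species X) ≈ 0.1566, P(species Y) ≈ 0.6302, P(species Z) ≈ 0.2132
After 'present': normaliser = 0.7·0.1566 + 0.35·0.6302 + 0.65·0.2132; P(species X) ≈ 0.2339, P(species Y) ≈ 0.4705, P(species Z) ≈ 0.2956
After 'present': normaliser = 0.7·0.2339 + 0.35·0.4705 + 0.65·0.2956; P(species X) ≈ 0.3145, P(species Y) ≈ 0.3164, P(species Z) ≈ 0.3691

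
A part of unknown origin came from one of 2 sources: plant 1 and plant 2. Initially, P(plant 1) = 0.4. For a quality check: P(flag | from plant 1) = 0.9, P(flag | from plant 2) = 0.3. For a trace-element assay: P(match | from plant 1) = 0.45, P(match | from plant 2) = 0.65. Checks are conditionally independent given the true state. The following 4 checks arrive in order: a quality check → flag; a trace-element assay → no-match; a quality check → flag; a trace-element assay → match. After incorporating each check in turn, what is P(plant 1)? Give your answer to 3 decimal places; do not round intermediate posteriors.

0.867

Each posterior becomes the prior for the next update.
After a quality check='flag': P(plant 1) = 0.9·0.4000 / (0.9·0.4000 + 0.3·0.6000) ≈ 0.6667
After a trace-element assay='no-match': P(plant 1) = 0.55·0.6667 / (0.55·0.6667 + 0.35·0.3333) ≈ 0.7586
After a quality check='flag': P(plant 1) = 0.9·0.7586 / (0.9·0.7586 + 0.3·0.2414) ≈ 0.9041
After a trace-element assay='match': P(plant 1) = 0.45·0.9041 / (0.45·0.9041 + 0.65·0.0959) ≈ 0.8672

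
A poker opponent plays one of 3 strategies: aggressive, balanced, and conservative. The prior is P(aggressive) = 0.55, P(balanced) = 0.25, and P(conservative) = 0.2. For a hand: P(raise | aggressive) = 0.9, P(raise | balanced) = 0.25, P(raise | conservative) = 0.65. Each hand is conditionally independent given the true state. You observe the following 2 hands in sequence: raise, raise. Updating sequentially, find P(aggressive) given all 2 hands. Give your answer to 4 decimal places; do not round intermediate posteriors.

0.8165

After 'raise': normaliser = 0.9·0.5500 + 0.25·0.2500 + 0.65·0.2000; P(aggressive) ≈ 0.7200, P(balanced) ≈ 0.0909, P(conservative) ≈ 0.1891
After 'raise': normaliser = 0.9·0.7200 + 0.25·0.0909 + 0.65·0.1891; P(aggressive) ≈ 0.8165, P(balanced) ≈ 0.0286, P(conservative) ≈ 0.1549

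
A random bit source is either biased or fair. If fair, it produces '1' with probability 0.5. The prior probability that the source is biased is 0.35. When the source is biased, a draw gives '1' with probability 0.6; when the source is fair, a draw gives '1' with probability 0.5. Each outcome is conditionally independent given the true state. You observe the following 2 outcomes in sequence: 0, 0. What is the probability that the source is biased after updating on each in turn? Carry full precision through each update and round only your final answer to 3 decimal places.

Apply Bayes' rule sequentially, carrying P(biased) forward.
After '0': P(biased) = 0.4·0.3500 / (0.4·0.3500 + 0.5·0.6500) ≈ 0.3011
After '0': P(biased) = 0.4·0.3011 / (0.4·0.3011 + 0.5·0.6989) ≈ 0.2563

0.256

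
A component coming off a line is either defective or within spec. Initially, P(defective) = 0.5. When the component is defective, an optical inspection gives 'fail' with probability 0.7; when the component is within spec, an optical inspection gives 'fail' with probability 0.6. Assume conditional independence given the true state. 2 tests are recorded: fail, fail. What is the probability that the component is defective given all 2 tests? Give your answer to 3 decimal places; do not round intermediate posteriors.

0.576

After 'fail': P(defective) = 0.7·0.5000 / (0.7·0.5000 + 0.6·0.5000) ≈ 0.5385
After 'fail': P(defective) = 0.7·0.5385 / (0.7·0.5385 + 0.6·0.4615) ≈ 0.5765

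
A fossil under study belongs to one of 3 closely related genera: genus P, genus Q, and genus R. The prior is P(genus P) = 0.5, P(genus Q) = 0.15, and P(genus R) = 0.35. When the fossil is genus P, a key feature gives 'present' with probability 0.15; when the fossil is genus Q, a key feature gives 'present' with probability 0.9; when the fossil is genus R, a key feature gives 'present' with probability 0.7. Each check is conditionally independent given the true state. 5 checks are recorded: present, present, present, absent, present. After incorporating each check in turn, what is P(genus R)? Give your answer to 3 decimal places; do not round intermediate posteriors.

Apply Bayes' rule sequentially, carrying P(genus R) forward.
After 'present': normaliser = 0.15·0.5000 + 0.9·0.1500 + 0.7·0.3500; P(genus P) ≈ 0.1648, P(genus Q) ≈ 0.2967, P(genus R) ≈ 0.5385
After 'present': normaliser = 0.15·0.1648 + 0.9·0.2967 + 0.7·0.5385; P(genus P) ≈ 0.0370, P(genus Q) ≈ 0.3993, P(genus R) ≈ 0.5637
After 'present': normaliser = 0.15·0.0370 + 0.9·0.3993 + 0.7·0.5637; P(genus P) ≈ 0.0073, P(genus Q) ≈ 0.4732, P(genus R) ≈ 0.5195
After 'absent': normaliser = 0.85·0.0073 + 0.1·0.4732 + 0.3·0.5195; P(genus P) ≈ 0.0296, P(genus Q) ≈ 0.2260, P(genus R) ≈ 0.7444
After 'present': normaliser = 0.15·0.0296 + 0.9·0.2260 + 0.7·0.7444; P(genus P) ≈ 0.0061, P(genus Q) ≈ 0.2791, P(genus R) ≈ 0.7148

0.715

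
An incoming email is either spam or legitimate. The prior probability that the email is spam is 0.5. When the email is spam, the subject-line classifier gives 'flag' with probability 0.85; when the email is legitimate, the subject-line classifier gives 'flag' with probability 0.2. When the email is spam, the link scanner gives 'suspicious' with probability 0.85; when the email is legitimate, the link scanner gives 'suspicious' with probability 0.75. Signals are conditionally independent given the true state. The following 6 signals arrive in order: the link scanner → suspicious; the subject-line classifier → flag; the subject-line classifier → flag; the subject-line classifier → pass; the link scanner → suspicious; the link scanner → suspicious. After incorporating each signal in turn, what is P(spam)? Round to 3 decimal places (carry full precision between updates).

0.831

After the link scanner='suspicious': P(spam) = 0.85·0.5000 / (0.85·0.5000 + 0.75·0.5000) ≈ 0.5312
After the subject-line classifier='flag': P(spam) = 0.85·0.5312 / (0.85·0.5312 + 0.2·0.4688) ≈ 0.8281
After the subject-line classifier='flag': P(spam) = 0.85·0.8281 / (0.85·0.8281 + 0.2·0.1719) ≈ 0.9534
After the subject-line classifier='pass': P(spam) = 0.15·0.9534 / (0.15·0.9534 + 0.8·0.0466) ≈ 0.7933
After the link scanner='suspicious': P(spam) = 0.85·0.7933 / (0.85·0.7933 + 0.75·0.2067) ≈ 0.8131
After the link scanner='suspicious': P(spam) = 0.85·0.8131 / (0.85·0.8131 + 0.75·0.1869) ≈ 0.8314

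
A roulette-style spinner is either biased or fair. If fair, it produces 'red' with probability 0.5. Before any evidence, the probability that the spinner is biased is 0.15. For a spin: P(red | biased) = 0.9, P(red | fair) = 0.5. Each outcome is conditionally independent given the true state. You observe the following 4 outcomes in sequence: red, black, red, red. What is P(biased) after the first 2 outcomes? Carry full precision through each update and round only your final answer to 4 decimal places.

After 'red': P(biased) = 0.9·0.1500 / (0.9·0.1500 + 0.5·0.8500) ≈ 0.2411
After 'black': P(biased) = 0.1·0.2411 / (0.1·0.2411 + 0.5·0.7589) ≈ 0.0597

0.0597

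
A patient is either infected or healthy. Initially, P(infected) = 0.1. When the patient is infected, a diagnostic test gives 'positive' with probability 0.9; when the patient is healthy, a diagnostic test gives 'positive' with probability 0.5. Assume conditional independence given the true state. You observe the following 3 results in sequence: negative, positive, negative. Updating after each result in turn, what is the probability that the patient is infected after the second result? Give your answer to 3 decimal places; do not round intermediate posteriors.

0.038

After 'negative': P(infected) = 0.1·0.1000 / (0.1·0.1000 + 0.5·0.9000) ≈ 0.0217
After 'positive': P(infected) = 0.9·0.0217 / (0.9·0.0217 + 0.5·0.9783) ≈ 0.0385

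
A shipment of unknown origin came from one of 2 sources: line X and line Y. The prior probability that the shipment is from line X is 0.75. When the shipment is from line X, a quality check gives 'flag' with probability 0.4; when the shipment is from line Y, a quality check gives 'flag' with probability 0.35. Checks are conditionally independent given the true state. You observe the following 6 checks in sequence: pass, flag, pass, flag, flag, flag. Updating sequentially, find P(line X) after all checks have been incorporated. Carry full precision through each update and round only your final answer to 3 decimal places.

0.813

Each posterior becomes the prior for the next update.
After 'pass': P(line X) = 0.6·0.7500 / (0.6·0.7500 + 0.65·0.2500) ≈ 0.7347
After 'flag': P(line X) = 0.4·0.7347 / (0.4·0.7347 + 0.35·0.2653) ≈ 0.7599
After 'pass': P(line X) = 0.6·0.7599 / (0.6·0.7599 + 0.65·0.2401) ≈ 0.7450
After 'flag': P(line X) = 0.4·0.7450 / (0.4·0.7450 + 0.35·0.2550) ≈ 0.7695
After 'flag': P(line X) = 0.4·0.7695 / (0.4·0.7695 + 0.35·0.2305) ≈ 0.7923
After 'flag': P(line X) = 0.4·0.7923 / (0.4·0.7923 + 0.35·0.2077) ≈ 0.8135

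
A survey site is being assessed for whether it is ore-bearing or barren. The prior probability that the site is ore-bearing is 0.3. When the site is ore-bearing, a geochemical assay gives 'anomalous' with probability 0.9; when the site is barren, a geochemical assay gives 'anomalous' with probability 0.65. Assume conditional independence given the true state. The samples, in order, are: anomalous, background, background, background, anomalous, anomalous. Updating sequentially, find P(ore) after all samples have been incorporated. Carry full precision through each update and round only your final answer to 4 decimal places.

0.0258

After 'anomalous': P(ore) = 0.9·0.3000 / (0.9·0.3000 + 0.65·0.7000) ≈ 0.3724
After 'background': P(ore) = 0.1·0.3724 / (0.1·0.3724 + 0.35·0.6276) ≈ 0.1450
After 'background': P(ore) = 0.1·0.1450 / (0.1·0.1450 + 0.35·0.8550) ≈ 0.0462
After 'background': P(ore) = 0.1·0.0462 / (0.1·0.0462 + 0.35·0.9538) ≈ 0.0137
After 'anomalous': P(ore) = 0.9·0.0137 / (0.9·0.0137 + 0.65·0.9863) ≈ 0.0188
After 'anomalous': P(ore) = 0.9·0.0188 / (0.9·0.0188 + 0.65·0.9812) ≈ 0.0258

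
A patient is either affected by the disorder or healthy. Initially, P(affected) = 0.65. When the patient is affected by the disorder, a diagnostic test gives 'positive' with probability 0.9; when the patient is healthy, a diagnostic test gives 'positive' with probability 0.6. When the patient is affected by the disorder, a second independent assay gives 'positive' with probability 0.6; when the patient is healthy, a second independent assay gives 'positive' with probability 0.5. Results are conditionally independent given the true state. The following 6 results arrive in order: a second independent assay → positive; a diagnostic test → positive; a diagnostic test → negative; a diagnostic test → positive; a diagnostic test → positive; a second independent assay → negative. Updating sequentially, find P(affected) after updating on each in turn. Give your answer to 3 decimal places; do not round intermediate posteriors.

After a second independent assay='positive': P(affected) = 0.6·0.6500 / (0.6·0.6500 + 0.5·0.3500) ≈ 0.6903
After a diagnostic test='positive': P(affected) = 0.9·0.6903 / (0.9·0.6903 + 0.6·0.3097) ≈ 0.7697
After a diagnostic test='negative': P(affected) = 0.1·0.7697 / (0.1·0.7697 + 0.4·0.2303) ≈ 0.4553
After a diagnostic test='positive': P(affected) = 0.9·0.4553 / (0.9·0.4553 + 0.6·0.5447) ≈ 0.5563
After a diagnostic test='positive': P(affected) = 0.9·0.5563 / (0.9·0.5563 + 0.6·0.4437) ≈ 0.6528
After a second independent assay='negative': P(affected) = 0.4·0.6528 / (0.4·0.6528 + 0.5·0.3472) ≈ 0.6007

0.601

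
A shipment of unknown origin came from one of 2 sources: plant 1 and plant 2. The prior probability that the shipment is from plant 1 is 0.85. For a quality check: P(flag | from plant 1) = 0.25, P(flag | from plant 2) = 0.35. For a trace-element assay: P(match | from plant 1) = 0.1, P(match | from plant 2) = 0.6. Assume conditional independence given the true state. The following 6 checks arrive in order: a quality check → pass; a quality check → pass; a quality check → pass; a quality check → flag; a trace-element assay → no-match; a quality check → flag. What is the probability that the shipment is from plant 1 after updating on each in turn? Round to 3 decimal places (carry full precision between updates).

0.909

Each posterior becomes the prior for the next update.
After a quality check='pass': P(plant 1) = 0.75·0.8500 / (0.75·0.8500 + 0.65·0.1500) ≈ 0.8673
After a quality check='pass': P(plant 1) = 0.75·0.8673 / (0.75·0.8673 + 0.65·0.1327) ≈ 0.8830
After a quality check='pass': P(plant 1) = 0.75·0.8830 / (0.75·0.8830 + 0.65·0.1170) ≈ 0.8970
After a quality check='flag': P(plant 1) = 0.25·0.8970 / (0.25·0.8970 + 0.35·0.1030) ≈ 0.8615
After a trace-element assay='no-match': P(plant 1) = 0.9·0.8615 / (0.9·0.8615 + 0.4·0.1385) ≈ 0.9333
After a quality check='flag': P(plant 1) = 0.25·0.9333 / (0.25·0.9333 + 0.35·0.0667) ≈ 0.9090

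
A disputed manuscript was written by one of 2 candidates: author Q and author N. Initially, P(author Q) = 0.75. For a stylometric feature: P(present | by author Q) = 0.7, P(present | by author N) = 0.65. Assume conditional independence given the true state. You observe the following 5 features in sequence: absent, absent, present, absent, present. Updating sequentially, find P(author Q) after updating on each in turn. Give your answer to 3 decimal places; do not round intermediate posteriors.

0.687

After 'absent': P(author Q) = 0.3·0.7500 / (0.3·0.7500 + 0.35·0.2500) ≈ 0.7200
After 'absent': P(author Q) = 0.3·0.7200 / (0.3·0.7200 + 0.35·0.2800) ≈ 0.6879
After 'present': P(author Q) = 0.7·0.6879 / (0.7·0.6879 + 0.65·0.3121) ≈ 0.7036
After 'absent': P(author Q) = 0.3·0.7036 / (0.3·0.7036 + 0.35·0.2964) ≈ 0.6705
After 'present': P(author Q) = 0.7·0.6705 / (0.7·0.6705 + 0.65·0.3295) ≈ 0.6866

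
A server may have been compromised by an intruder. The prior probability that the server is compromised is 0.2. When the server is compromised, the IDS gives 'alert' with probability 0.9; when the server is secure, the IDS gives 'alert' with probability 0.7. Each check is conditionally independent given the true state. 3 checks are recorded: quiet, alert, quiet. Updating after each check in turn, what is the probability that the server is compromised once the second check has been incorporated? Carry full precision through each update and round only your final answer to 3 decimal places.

Apply Bayes' rule sequentially, carrying P(compromised) forward.
After 'quiet': P(compromised) = 0.1·0.2000 / (0.1·0.2000 + 0.3·0.8000) ≈ 0.0769
After 'alert': P(compromised) = 0.9·0.0769 / (0.9·0.0769 + 0.7·0.9231) ≈ 0.0968

0.097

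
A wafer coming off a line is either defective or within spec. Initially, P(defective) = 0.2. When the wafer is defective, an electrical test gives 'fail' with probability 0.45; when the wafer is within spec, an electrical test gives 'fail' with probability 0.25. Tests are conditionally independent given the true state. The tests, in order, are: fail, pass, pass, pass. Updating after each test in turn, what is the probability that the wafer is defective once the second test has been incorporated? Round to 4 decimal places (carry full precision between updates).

0.2481

After 'fail': P(defective) = 0.45·0.2000 / (0.45·0.2000 + 0.25·0.8000) ≈ 0.3103
After 'pass': P(defective) = 0.55·0.3103 / (0.55·0.3103 + 0.75·0.6897) ≈ 0.2481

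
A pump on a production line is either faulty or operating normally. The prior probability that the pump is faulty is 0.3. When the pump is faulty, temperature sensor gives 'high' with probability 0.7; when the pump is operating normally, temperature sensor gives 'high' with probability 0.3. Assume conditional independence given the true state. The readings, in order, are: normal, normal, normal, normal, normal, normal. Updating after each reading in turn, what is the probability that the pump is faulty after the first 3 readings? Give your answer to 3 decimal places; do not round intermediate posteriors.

After 'normal': P(faulty) = 0.3·0.3000 / (0.3·0.3000 + 0.7·0.7000) ≈ 0.1552
After 'normal': P(faulty) = 0.3·0.1552 / (0.3·0.1552 + 0.7·0.8448) ≈ 0.0730
After 'normal': P(faulty) = 0.3·0.0730 / (0.3·0.0730 + 0.7·0.9270) ≈ 0.0326

0.033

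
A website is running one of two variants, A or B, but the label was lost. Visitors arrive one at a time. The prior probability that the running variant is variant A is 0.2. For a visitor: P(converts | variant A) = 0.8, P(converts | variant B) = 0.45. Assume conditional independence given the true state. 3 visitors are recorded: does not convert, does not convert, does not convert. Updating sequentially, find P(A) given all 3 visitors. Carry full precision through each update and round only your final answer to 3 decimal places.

0.012

After 'does not convert': P(A) = 0.2·0.2000 / (0.2·0.2000 + 0.55·0.8000) ≈ 0.0833
After 'does not convert': P(A) = 0.2·0.0833 / (0.2·0.0833 + 0.55·0.9167) ≈ 0.0320
After 'does not convert': P(A) = 0.2·0.0320 / (0.2·0.0320 + 0.55·0.9680) ≈ 0.0119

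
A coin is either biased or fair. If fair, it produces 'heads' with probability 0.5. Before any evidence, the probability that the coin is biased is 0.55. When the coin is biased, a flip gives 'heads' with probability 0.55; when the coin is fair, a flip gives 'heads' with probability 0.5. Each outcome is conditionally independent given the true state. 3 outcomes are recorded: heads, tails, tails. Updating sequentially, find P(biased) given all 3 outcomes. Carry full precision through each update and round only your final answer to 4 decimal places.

After 'heads': P(biased) = 0.55·0.5500 / (0.55·0.5500 + 0.5·0.4500) ≈ 0.5735
After 'tails': P(biased) = 0.45·0.5735 / (0.45·0.5735 + 0.5·0.4265) ≈ 0.5475
After 'tails': P(biased) = 0.45·0.5475 / (0.45·0.5475 + 0.5·0.4525) ≈ 0.5213

0.5213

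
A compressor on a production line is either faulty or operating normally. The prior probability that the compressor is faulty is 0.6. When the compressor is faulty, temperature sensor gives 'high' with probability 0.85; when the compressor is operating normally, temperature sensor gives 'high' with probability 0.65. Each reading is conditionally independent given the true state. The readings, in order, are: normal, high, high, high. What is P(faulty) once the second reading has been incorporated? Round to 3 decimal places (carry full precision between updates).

After 'normal': P(faulty) = 0.15·0.6000 / (0.15·0.6000 + 0.35·0.4000) ≈ 0.3913
After 'high': P(faulty) = 0.85·0.3913 / (0.85·0.3913 + 0.65·0.6087) ≈ 0.4567

0.457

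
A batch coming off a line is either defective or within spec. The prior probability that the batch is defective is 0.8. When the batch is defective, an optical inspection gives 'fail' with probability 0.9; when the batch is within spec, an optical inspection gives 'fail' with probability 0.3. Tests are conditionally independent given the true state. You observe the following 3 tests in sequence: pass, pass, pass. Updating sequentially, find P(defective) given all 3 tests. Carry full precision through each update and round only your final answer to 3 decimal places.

0.012

After 'pass': P(defective) = 0.1·0.8000 / (0.1·0.8000 + 0.7·0.2000) ≈ 0.3636
After 'pass': P(defective) = 0.1·0.3636 / (0.1·0.3636 + 0.7·0.6364) ≈ 0.0755
After 'pass': P(defective) = 0.1·0.0755 / (0.1·0.0755 + 0.7·0.9245) ≈ 0.0115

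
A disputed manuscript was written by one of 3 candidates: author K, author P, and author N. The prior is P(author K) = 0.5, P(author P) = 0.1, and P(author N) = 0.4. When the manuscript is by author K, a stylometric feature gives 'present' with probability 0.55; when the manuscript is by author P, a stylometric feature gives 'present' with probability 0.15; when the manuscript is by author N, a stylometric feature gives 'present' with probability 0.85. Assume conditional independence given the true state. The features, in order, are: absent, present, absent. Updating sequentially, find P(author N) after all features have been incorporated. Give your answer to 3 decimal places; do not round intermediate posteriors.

After 'absent': normaliser = 0.45·0.5000 + 0.85·0.1000 + 0.15·0.4000; P(author K) ≈ 0.6081, P(author P) ≈ 0.2297, P(author N) ≈ 0.1622
After 'present': normaliser = 0.55·0.6081 + 0.15·0.2297 + 0.85·0.1622; P(author K) ≈ 0.6600, P(author P) ≈ 0.0680, P(author N) ≈ 0.2720
After 'absent': normaliser = 0.45·0.6600 + 0.85·0.0680 + 0.15·0.2720; P(author K) ≈ 0.7508, P(author P) ≈ 0.1461, P(author N) ≈ 0.1031

0.103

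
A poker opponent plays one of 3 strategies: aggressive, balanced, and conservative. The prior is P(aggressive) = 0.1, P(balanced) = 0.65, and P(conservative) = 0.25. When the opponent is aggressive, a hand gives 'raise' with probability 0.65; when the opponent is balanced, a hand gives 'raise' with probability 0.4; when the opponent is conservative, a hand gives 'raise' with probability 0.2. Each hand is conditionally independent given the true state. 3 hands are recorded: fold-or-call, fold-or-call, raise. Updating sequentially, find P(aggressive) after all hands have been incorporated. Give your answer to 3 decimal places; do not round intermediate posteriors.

After 'fold-or-call': normaliser = 0.35·0.1000 + 0.6·0.6500 + 0.8·0.2500; P(aggressive) ≈ 0.0560, P(balanced) ≈ 0.6240, P(conservative) ≈ 0.3200
After 'fold-or-call': normaliser = 0.35·0.0560 + 0.6·0.6240 + 0.8·0.3200; P(aggressive) ≈ 0.0302, P(balanced) ≈ 0.5760, P(conservative) ≈ 0.3938
After 'raise': normaliser = 0.65·0.0302 + 0.4·0.5760 + 0.2·0.3938; P(aggressive) ≈ 0.0596, P(balanced) ≈ 0.7008, P(conservative) ≈ 0.2396

0.060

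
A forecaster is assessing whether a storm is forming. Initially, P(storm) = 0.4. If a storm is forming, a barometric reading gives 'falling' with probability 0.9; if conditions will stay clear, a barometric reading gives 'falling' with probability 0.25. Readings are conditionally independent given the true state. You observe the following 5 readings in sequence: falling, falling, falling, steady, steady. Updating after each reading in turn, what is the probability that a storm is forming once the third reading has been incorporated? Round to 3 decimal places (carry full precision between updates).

Each posterior becomes the prior for the next update.
After 'falling': P(storm) = 0.9·0.4000 / (0.9·0.4000 + 0.25·0.6000) ≈ 0.7059
After 'falling': P(storm) = 0.9·0.7059 / (0.9·0.7059 + 0.25·0.2941) ≈ 0.8963
After 'falling': P(storm) = 0.9·0.8963 / (0.9·0.8963 + 0.25·0.1037) ≈ 0.9689

0.969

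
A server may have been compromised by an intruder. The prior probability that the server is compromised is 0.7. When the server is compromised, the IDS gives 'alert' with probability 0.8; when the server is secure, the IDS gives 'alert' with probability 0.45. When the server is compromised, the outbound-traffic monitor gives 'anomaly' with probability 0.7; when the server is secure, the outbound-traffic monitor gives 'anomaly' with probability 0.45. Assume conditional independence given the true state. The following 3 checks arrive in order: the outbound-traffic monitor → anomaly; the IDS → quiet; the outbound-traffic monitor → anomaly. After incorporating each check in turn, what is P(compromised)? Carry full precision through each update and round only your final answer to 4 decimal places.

0.6725

After the outbound-traffic monitor='anomaly': P(compromised) = 0.7·0.7000 / (0.7·0.7000 + 0.45·0.3000) ≈ 0.7840
After the IDS='quiet': P(compromised) = 0.2·0.7840 / (0.2·0.7840 + 0.55·0.2160) ≈ 0.5689
After the outbound-traffic monitor='anomaly': P(compromised) = 0.7·0.5689 / (0.7·0.5689 + 0.45·0.4311) ≈ 0.6725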